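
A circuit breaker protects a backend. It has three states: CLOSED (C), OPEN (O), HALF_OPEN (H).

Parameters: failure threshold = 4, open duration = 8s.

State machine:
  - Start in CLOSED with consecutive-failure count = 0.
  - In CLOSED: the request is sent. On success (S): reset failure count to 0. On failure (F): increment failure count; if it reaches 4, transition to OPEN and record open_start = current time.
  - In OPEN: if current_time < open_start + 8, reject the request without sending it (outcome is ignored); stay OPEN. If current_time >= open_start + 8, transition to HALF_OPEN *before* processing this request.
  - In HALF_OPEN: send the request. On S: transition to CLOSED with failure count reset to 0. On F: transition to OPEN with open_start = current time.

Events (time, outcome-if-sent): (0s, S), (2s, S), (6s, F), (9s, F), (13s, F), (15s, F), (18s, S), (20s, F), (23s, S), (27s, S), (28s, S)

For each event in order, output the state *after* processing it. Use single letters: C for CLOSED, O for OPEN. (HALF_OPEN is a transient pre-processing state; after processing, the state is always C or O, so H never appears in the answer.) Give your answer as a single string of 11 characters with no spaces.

State after each event:
  event#1 t=0s outcome=S: state=CLOSED
  event#2 t=2s outcome=S: state=CLOSED
  event#3 t=6s outcome=F: state=CLOSED
  event#4 t=9s outcome=F: state=CLOSED
  event#5 t=13s outcome=F: state=CLOSED
  event#6 t=15s outcome=F: state=OPEN
  event#7 t=18s outcome=S: state=OPEN
  event#8 t=20s outcome=F: state=OPEN
  event#9 t=23s outcome=S: state=CLOSED
  event#10 t=27s outcome=S: state=CLOSED
  event#11 t=28s outcome=S: state=CLOSED

Answer: CCCCCOOOCCC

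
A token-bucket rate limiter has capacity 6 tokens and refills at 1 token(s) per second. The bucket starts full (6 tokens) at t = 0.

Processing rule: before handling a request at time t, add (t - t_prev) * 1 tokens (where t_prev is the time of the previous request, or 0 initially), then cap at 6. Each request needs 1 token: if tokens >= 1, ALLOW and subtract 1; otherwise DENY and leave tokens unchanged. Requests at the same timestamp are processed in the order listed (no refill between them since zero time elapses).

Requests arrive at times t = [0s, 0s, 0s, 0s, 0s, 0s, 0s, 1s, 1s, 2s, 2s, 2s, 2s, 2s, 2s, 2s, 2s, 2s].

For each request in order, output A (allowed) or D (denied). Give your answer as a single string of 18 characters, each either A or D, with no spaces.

Simulating step by step:
  req#1 t=0s: ALLOW
  req#2 t=0s: ALLOW
  req#3 t=0s: ALLOW
  req#4 t=0s: ALLOW
  req#5 t=0s: ALLOW
  req#6 t=0s: ALLOW
  req#7 t=0s: DENY
  req#8 t=1s: ALLOW
  req#9 t=1s: DENY
  req#10 t=2s: ALLOW
  req#11 t=2s: DENY
  req#12 t=2s: DENY
  req#13 t=2s: DENY
  req#14 t=2s: DENY
  req#15 t=2s: DENY
  req#16 t=2s: DENY
  req#17 t=2s: DENY
  req#18 t=2s: DENY

Answer: AAAAAADADADDDDDDDD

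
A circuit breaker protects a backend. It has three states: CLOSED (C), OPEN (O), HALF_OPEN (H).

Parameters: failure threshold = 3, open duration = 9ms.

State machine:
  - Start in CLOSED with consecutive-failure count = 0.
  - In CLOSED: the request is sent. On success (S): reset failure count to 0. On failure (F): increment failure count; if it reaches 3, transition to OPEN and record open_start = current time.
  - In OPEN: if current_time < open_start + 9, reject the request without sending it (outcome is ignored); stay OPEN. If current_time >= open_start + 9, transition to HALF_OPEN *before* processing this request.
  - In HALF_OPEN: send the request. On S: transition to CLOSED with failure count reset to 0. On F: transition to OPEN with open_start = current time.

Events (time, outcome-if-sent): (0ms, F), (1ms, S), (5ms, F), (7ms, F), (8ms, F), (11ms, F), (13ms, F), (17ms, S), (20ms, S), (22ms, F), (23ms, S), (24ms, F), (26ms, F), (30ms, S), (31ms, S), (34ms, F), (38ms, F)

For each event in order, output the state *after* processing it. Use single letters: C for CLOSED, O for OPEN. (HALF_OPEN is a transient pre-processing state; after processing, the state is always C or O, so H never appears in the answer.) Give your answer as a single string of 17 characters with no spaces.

State after each event:
  event#1 t=0ms outcome=F: state=CLOSED
  event#2 t=1ms outcome=S: state=CLOSED
  event#3 t=5ms outcome=F: state=CLOSED
  event#4 t=7ms outcome=F: state=CLOSED
  event#5 t=8ms outcome=F: state=OPEN
  event#6 t=11ms outcome=F: state=OPEN
  event#7 t=13ms outcome=F: state=OPEN
  event#8 t=17ms outcome=S: state=CLOSED
  event#9 t=20ms outcome=S: state=CLOSED
  event#10 t=22ms outcome=F: state=CLOSED
  event#11 t=23ms outcome=S: state=CLOSED
  event#12 t=24ms outcome=F: state=CLOSED
  event#13 t=26ms outcome=F: state=CLOSED
  event#14 t=30ms outcome=S: state=CLOSED
  event#15 t=31ms outcome=S: state=CLOSED
  event#16 t=34ms outcome=F: state=CLOSED
  event#17 t=38ms outcome=F: state=CLOSED

Answer: CCCCOOOCCCCCCCCCC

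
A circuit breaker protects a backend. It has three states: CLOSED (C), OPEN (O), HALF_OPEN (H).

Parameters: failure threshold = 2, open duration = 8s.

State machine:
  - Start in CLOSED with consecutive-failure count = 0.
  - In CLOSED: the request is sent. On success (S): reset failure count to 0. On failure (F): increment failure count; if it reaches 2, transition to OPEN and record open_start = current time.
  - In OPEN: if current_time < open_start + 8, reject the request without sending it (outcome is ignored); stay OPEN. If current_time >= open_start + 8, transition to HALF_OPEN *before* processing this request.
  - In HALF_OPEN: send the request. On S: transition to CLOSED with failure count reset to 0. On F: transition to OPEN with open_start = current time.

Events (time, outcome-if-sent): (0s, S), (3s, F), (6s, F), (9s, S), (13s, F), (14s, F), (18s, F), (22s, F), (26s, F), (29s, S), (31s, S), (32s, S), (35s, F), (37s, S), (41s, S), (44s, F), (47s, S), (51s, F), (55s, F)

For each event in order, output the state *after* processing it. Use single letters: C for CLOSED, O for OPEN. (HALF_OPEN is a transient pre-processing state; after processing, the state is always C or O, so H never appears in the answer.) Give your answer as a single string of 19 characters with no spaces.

Answer: CCOOOOOOOOCCCCCCCCO

Derivation:
State after each event:
  event#1 t=0s outcome=S: state=CLOSED
  event#2 t=3s outcome=F: state=CLOSED
  event#3 t=6s outcome=F: state=OPEN
  event#4 t=9s outcome=S: state=OPEN
  event#5 t=13s outcome=F: state=OPEN
  event#6 t=14s outcome=F: state=OPEN
  event#7 t=18s outcome=F: state=OPEN
  event#8 t=22s outcome=F: state=OPEN
  event#9 t=26s outcome=F: state=OPEN
  event#10 t=29s outcome=S: state=OPEN
  event#11 t=31s outcome=S: state=CLOSED
  event#12 t=32s outcome=S: state=CLOSED
  event#13 t=35s outcome=F: state=CLOSED
  event#14 t=37s outcome=S: state=CLOSED
  event#15 t=41s outcome=S: state=CLOSED
  event#16 t=44s outcome=F: state=CLOSED
  event#17 t=47s outcome=S: state=CLOSED
  event#18 t=51s outcome=F: state=CLOSED
  event#19 t=55s outcome=F: state=OPEN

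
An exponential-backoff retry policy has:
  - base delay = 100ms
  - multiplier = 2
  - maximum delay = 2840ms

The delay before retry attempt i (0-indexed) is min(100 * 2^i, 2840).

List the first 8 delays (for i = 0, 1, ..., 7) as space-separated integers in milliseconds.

Computing each delay:
  i=0: min(100*2^0, 2840) = 100
  i=1: min(100*2^1, 2840) = 200
  i=2: min(100*2^2, 2840) = 400
  i=3: min(100*2^3, 2840) = 800
  i=4: min(100*2^4, 2840) = 1600
  i=5: min(100*2^5, 2840) = 2840
  i=6: min(100*2^6, 2840) = 2840
  i=7: min(100*2^7, 2840) = 2840

Answer: 100 200 400 800 1600 2840 2840 2840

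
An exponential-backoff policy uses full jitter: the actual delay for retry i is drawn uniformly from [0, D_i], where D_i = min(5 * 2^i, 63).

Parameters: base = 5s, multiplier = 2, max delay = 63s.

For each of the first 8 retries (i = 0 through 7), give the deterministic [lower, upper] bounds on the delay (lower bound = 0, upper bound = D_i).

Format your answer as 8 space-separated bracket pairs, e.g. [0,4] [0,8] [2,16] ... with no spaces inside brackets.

Computing bounds per retry:
  i=0: D_i=min(5*2^0,63)=5, bounds=[0,5]
  i=1: D_i=min(5*2^1,63)=10, bounds=[0,10]
  i=2: D_i=min(5*2^2,63)=20, bounds=[0,20]
  i=3: D_i=min(5*2^3,63)=40, bounds=[0,40]
  i=4: D_i=min(5*2^4,63)=63, bounds=[0,63]
  i=5: D_i=min(5*2^5,63)=63, bounds=[0,63]
  i=6: D_i=min(5*2^6,63)=63, bounds=[0,63]
  i=7: D_i=min(5*2^7,63)=63, bounds=[0,63]

Answer: [0,5] [0,10] [0,20] [0,40] [0,63] [0,63] [0,63] [0,63]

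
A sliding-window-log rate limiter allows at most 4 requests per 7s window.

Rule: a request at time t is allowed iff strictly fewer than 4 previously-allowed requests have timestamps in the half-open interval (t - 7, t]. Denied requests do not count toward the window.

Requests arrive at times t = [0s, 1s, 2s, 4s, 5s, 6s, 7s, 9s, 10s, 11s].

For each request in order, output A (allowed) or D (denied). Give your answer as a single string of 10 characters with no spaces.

Answer: AAAADDAAAA

Derivation:
Tracking allowed requests in the window:
  req#1 t=0s: ALLOW
  req#2 t=1s: ALLOW
  req#3 t=2s: ALLOW
  req#4 t=4s: ALLOW
  req#5 t=5s: DENY
  req#6 t=6s: DENY
  req#7 t=7s: ALLOW
  req#8 t=9s: ALLOW
  req#9 t=10s: ALLOW
  req#10 t=11s: ALLOW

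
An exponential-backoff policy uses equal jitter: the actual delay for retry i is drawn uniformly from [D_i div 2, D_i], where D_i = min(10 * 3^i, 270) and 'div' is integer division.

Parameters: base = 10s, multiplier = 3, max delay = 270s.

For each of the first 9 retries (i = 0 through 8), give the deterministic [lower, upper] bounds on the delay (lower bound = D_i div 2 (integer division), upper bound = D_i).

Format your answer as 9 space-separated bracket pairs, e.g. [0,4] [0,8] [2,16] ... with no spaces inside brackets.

Answer: [5,10] [15,30] [45,90] [135,270] [135,270] [135,270] [135,270] [135,270] [135,270]

Derivation:
Computing bounds per retry:
  i=0: D_i=min(10*3^0,270)=10, bounds=[5,10]
  i=1: D_i=min(10*3^1,270)=30, bounds=[15,30]
  i=2: D_i=min(10*3^2,270)=90, bounds=[45,90]
  i=3: D_i=min(10*3^3,270)=270, bounds=[135,270]
  i=4: D_i=min(10*3^4,270)=270, bounds=[135,270]
  i=5: D_i=min(10*3^5,270)=270, bounds=[135,270]
  i=6: D_i=min(10*3^6,270)=270, bounds=[135,270]
  i=7: D_i=min(10*3^7,270)=270, bounds=[135,270]
  i=8: D_i=min(10*3^8,270)=270, bounds=[135,270]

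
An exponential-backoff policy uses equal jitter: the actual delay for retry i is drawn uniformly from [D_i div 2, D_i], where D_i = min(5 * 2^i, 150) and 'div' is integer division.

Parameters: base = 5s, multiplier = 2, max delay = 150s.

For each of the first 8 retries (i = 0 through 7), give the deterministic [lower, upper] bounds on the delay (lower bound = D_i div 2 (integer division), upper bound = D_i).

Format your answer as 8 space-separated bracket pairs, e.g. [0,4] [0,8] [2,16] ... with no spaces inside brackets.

Answer: [2,5] [5,10] [10,20] [20,40] [40,80] [75,150] [75,150] [75,150]

Derivation:
Computing bounds per retry:
  i=0: D_i=min(5*2^0,150)=5, bounds=[2,5]
  i=1: D_i=min(5*2^1,150)=10, bounds=[5,10]
  i=2: D_i=min(5*2^2,150)=20, bounds=[10,20]
  i=3: D_i=min(5*2^3,150)=40, bounds=[20,40]
  i=4: D_i=min(5*2^4,150)=80, bounds=[40,80]
  i=5: D_i=min(5*2^5,150)=150, bounds=[75,150]
  i=6: D_i=min(5*2^6,150)=150, bounds=[75,150]
  i=7: D_i=min(5*2^7,150)=150, bounds=[75,150]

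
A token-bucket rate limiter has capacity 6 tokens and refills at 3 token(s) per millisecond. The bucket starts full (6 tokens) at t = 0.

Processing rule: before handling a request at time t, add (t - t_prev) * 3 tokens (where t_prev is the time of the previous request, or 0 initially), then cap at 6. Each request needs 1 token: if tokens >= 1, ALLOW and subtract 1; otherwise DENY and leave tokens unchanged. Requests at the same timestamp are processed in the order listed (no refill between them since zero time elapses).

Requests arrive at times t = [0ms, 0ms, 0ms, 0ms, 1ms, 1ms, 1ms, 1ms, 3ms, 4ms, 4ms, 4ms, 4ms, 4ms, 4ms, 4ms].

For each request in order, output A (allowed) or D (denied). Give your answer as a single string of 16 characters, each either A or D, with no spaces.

Simulating step by step:
  req#1 t=0ms: ALLOW
  req#2 t=0ms: ALLOW
  req#3 t=0ms: ALLOW
  req#4 t=0ms: ALLOW
  req#5 t=1ms: ALLOW
  req#6 t=1ms: ALLOW
  req#7 t=1ms: ALLOW
  req#8 t=1ms: ALLOW
  req#9 t=3ms: ALLOW
  req#10 t=4ms: ALLOW
  req#11 t=4ms: ALLOW
  req#12 t=4ms: ALLOW
  req#13 t=4ms: ALLOW
  req#14 t=4ms: ALLOW
  req#15 t=4ms: ALLOW
  req#16 t=4ms: DENY

Answer: AAAAAAAAAAAAAAAD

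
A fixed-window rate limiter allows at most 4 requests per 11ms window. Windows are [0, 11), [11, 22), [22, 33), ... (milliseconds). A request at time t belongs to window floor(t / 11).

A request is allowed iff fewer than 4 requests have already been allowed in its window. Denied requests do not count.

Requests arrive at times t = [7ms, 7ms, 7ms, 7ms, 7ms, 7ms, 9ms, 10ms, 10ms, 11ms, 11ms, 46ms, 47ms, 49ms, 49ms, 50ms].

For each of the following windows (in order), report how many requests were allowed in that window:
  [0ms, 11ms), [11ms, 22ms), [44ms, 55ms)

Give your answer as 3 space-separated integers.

Processing requests:
  req#1 t=7ms (window 0): ALLOW
  req#2 t=7ms (window 0): ALLOW
  req#3 t=7ms (window 0): ALLOW
  req#4 t=7ms (window 0): ALLOW
  req#5 t=7ms (window 0): DENY
  req#6 t=7ms (window 0): DENY
  req#7 t=9ms (window 0): DENY
  req#8 t=10ms (window 0): DENY
  req#9 t=10ms (window 0): DENY
  req#10 t=11ms (window 1): ALLOW
  req#11 t=11ms (window 1): ALLOW
  req#12 t=46ms (window 4): ALLOW
  req#13 t=47ms (window 4): ALLOW
  req#14 t=49ms (window 4): ALLOW
  req#15 t=49ms (window 4): ALLOW
  req#16 t=50ms (window 4): DENY

Allowed counts by window: 4 2 4

Answer: 4 2 4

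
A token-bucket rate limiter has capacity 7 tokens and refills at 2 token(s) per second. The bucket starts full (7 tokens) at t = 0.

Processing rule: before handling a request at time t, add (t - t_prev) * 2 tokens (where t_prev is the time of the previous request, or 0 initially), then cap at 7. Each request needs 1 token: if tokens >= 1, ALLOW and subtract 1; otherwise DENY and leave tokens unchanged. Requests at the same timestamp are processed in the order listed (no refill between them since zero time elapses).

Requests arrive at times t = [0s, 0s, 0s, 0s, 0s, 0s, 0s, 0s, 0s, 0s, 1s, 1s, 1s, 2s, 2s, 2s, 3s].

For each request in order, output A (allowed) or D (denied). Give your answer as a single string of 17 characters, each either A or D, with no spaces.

Answer: AAAAAAADDDAADAADA

Derivation:
Simulating step by step:
  req#1 t=0s: ALLOW
  req#2 t=0s: ALLOW
  req#3 t=0s: ALLOW
  req#4 t=0s: ALLOW
  req#5 t=0s: ALLOW
  req#6 t=0s: ALLOW
  req#7 t=0s: ALLOW
  req#8 t=0s: DENY
  req#9 t=0s: DENY
  req#10 t=0s: DENY
  req#11 t=1s: ALLOW
  req#12 t=1s: ALLOW
  req#13 t=1s: DENY
  req#14 t=2s: ALLOW
  req#15 t=2s: ALLOW
  req#16 t=2s: DENY
  req#17 t=3s: ALLOW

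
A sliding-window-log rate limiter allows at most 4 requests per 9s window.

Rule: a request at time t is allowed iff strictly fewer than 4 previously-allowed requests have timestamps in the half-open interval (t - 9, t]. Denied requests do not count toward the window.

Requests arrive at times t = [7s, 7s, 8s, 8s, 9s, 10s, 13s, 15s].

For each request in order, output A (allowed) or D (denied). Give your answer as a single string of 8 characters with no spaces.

Answer: AAAADDDD

Derivation:
Tracking allowed requests in the window:
  req#1 t=7s: ALLOW
  req#2 t=7s: ALLOW
  req#3 t=8s: ALLOW
  req#4 t=8s: ALLOW
  req#5 t=9s: DENY
  req#6 t=10s: DENY
  req#7 t=13s: DENY
  req#8 t=15s: DENY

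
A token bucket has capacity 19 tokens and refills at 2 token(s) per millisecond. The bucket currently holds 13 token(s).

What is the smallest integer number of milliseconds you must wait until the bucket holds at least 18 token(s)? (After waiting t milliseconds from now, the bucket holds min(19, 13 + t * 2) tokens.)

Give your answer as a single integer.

Answer: 3

Derivation:
Need 13 + t * 2 >= 18, so t >= 5/2.
Smallest integer t = ceil(5/2) = 3.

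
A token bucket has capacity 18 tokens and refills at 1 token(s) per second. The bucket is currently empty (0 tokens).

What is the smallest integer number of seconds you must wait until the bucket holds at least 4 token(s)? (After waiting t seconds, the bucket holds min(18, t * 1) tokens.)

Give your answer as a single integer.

Need t * 1 >= 4, so t >= 4/1.
Smallest integer t = ceil(4/1) = 4.

Answer: 4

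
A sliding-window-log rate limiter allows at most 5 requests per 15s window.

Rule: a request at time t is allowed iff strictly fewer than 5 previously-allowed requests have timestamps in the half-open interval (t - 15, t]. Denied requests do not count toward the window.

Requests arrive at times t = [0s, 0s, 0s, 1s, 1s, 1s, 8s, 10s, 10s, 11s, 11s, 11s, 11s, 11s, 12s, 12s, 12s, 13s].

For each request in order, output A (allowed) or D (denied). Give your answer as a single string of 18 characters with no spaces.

Answer: AAAAADDDDDDDDDDDDD

Derivation:
Tracking allowed requests in the window:
  req#1 t=0s: ALLOW
  req#2 t=0s: ALLOW
  req#3 t=0s: ALLOW
  req#4 t=1s: ALLOW
  req#5 t=1s: ALLOW
  req#6 t=1s: DENY
  req#7 t=8s: DENY
  req#8 t=10s: DENY
  req#9 t=10s: DENY
  req#10 t=11s: DENY
  req#11 t=11s: DENY
  req#12 t=11s: DENY
  req#13 t=11s: DENY
  req#14 t=11s: DENY
  req#15 t=12s: DENY
  req#16 t=12s: DENY
  req#17 t=12s: DENY
  req#18 t=13s: DENY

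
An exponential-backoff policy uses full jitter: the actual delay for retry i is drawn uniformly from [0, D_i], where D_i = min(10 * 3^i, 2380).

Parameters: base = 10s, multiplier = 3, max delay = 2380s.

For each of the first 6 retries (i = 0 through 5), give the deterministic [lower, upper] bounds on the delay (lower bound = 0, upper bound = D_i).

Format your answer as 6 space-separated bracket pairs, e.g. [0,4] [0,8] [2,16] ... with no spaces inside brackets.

Computing bounds per retry:
  i=0: D_i=min(10*3^0,2380)=10, bounds=[0,10]
  i=1: D_i=min(10*3^1,2380)=30, bounds=[0,30]
  i=2: D_i=min(10*3^2,2380)=90, bounds=[0,90]
  i=3: D_i=min(10*3^3,2380)=270, bounds=[0,270]
  i=4: D_i=min(10*3^4,2380)=810, bounds=[0,810]
  i=5: D_i=min(10*3^5,2380)=2380, bounds=[0,2380]

Answer: [0,10] [0,30] [0,90] [0,270] [0,810] [0,2380]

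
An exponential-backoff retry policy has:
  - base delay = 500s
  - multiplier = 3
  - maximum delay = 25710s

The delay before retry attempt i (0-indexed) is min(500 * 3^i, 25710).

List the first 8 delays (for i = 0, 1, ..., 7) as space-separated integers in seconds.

Computing each delay:
  i=0: min(500*3^0, 25710) = 500
  i=1: min(500*3^1, 25710) = 1500
  i=2: min(500*3^2, 25710) = 4500
  i=3: min(500*3^3, 25710) = 13500
  i=4: min(500*3^4, 25710) = 25710
  i=5: min(500*3^5, 25710) = 25710
  i=6: min(500*3^6, 25710) = 25710
  i=7: min(500*3^7, 25710) = 25710

Answer: 500 1500 4500 13500 25710 25710 25710 25710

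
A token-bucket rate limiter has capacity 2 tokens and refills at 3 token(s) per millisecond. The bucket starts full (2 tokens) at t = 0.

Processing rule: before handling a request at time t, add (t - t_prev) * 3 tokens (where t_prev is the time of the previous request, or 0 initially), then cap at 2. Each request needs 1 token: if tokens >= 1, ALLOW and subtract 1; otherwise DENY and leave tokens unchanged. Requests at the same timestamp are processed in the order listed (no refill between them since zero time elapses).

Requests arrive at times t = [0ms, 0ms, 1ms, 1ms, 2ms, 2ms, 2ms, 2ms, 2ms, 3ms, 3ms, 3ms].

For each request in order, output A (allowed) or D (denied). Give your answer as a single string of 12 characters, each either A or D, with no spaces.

Answer: AAAAAADDDAAD

Derivation:
Simulating step by step:
  req#1 t=0ms: ALLOW
  req#2 t=0ms: ALLOW
  req#3 t=1ms: ALLOW
  req#4 t=1ms: ALLOW
  req#5 t=2ms: ALLOW
  req#6 t=2ms: ALLOW
  req#7 t=2ms: DENY
  req#8 t=2ms: DENY
  req#9 t=2ms: DENY
  req#10 t=3ms: ALLOW
  req#11 t=3ms: ALLOW
  req#12 t=3ms: DENY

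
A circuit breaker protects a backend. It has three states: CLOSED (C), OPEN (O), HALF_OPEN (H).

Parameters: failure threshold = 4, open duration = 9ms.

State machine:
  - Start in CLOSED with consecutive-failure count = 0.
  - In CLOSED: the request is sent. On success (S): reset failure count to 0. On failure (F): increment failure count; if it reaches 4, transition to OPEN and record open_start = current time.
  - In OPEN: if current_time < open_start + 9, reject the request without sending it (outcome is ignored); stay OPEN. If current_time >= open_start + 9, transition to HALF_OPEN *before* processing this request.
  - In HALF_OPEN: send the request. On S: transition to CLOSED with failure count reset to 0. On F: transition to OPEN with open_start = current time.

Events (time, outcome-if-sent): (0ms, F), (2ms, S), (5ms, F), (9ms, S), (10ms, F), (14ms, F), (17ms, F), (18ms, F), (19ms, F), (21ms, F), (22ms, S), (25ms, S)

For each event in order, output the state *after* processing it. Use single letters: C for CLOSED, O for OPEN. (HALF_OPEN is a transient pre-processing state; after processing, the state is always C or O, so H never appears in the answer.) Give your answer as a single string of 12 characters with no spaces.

Answer: CCCCCCCOOOOO

Derivation:
State after each event:
  event#1 t=0ms outcome=F: state=CLOSED
  event#2 t=2ms outcome=S: state=CLOSED
  event#3 t=5ms outcome=F: state=CLOSED
  event#4 t=9ms outcome=S: state=CLOSED
  event#5 t=10ms outcome=F: state=CLOSED
  event#6 t=14ms outcome=F: state=CLOSED
  event#7 t=17ms outcome=F: state=CLOSED
  event#8 t=18ms outcome=F: state=OPEN
  event#9 t=19ms outcome=F: state=OPEN
  event#10 t=21ms outcome=F: state=OPEN
  event#11 t=22ms outcome=S: state=OPEN
  event#12 t=25ms outcome=S: state=OPEN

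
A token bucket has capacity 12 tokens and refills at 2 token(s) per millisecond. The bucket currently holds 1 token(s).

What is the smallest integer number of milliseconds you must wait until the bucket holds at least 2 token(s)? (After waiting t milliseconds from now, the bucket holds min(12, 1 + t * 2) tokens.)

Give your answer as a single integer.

Answer: 1

Derivation:
Need 1 + t * 2 >= 2, so t >= 1/2.
Smallest integer t = ceil(1/2) = 1.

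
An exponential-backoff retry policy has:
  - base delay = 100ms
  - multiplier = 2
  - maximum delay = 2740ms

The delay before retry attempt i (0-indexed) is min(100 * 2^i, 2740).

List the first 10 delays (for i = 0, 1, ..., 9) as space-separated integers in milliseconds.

Computing each delay:
  i=0: min(100*2^0, 2740) = 100
  i=1: min(100*2^1, 2740) = 200
  i=2: min(100*2^2, 2740) = 400
  i=3: min(100*2^3, 2740) = 800
  i=4: min(100*2^4, 2740) = 1600
  i=5: min(100*2^5, 2740) = 2740
  i=6: min(100*2^6, 2740) = 2740
  i=7: min(100*2^7, 2740) = 2740
  i=8: min(100*2^8, 2740) = 2740
  i=9: min(100*2^9, 2740) = 2740

Answer: 100 200 400 800 1600 2740 2740 2740 2740 2740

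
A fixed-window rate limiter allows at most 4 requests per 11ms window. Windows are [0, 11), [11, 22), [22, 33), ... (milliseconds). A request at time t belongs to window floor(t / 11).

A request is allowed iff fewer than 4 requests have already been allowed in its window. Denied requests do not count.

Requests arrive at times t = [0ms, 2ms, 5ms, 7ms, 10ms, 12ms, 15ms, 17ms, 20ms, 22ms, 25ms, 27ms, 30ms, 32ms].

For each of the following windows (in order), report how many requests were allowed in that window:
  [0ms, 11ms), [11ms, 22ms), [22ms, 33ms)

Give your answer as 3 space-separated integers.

Answer: 4 4 4

Derivation:
Processing requests:
  req#1 t=0ms (window 0): ALLOW
  req#2 t=2ms (window 0): ALLOW
  req#3 t=5ms (window 0): ALLOW
  req#4 t=7ms (window 0): ALLOW
  req#5 t=10ms (window 0): DENY
  req#6 t=12ms (window 1): ALLOW
  req#7 t=15ms (window 1): ALLOW
  req#8 t=17ms (window 1): ALLOW
  req#9 t=20ms (window 1): ALLOW
  req#10 t=22ms (window 2): ALLOW
  req#11 t=25ms (window 2): ALLOW
  req#12 t=27ms (window 2): ALLOW
  req#13 t=30ms (window 2): ALLOW
  req#14 t=32ms (window 2): DENY

Allowed counts by window: 4 4 4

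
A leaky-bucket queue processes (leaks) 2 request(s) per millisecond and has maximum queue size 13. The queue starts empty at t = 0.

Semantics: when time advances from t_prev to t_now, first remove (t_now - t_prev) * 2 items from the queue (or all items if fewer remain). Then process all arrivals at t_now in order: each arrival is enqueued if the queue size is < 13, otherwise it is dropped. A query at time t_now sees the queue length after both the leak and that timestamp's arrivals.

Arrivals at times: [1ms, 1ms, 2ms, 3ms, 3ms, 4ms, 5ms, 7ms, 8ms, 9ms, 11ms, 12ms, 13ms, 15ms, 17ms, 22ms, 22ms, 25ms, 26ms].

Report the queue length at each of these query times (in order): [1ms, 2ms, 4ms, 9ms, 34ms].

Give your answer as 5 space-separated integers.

Queue lengths at query times:
  query t=1ms: backlog = 2
  query t=2ms: backlog = 1
  query t=4ms: backlog = 1
  query t=9ms: backlog = 1
  query t=34ms: backlog = 0

Answer: 2 1 1 1 0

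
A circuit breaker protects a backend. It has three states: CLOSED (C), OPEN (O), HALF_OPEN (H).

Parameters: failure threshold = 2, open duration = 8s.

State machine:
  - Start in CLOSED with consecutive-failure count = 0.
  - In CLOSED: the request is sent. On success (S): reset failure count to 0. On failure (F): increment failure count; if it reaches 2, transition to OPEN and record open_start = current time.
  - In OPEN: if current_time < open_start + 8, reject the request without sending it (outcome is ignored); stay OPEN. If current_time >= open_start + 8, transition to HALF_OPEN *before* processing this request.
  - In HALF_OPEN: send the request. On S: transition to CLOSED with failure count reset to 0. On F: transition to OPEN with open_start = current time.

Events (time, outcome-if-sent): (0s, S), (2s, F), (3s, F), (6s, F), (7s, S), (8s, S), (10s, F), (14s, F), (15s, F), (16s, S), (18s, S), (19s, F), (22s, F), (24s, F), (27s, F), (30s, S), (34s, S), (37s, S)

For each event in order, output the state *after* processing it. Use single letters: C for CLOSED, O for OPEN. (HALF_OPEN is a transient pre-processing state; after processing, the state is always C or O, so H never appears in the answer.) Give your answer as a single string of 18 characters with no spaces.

Answer: CCOOOOOOOOOOOOOCCC

Derivation:
State after each event:
  event#1 t=0s outcome=S: state=CLOSED
  event#2 t=2s outcome=F: state=CLOSED
  event#3 t=3s outcome=F: state=OPEN
  event#4 t=6s outcome=F: state=OPEN
  event#5 t=7s outcome=S: state=OPEN
  event#6 t=8s outcome=S: state=OPEN
  event#7 t=10s outcome=F: state=OPEN
  event#8 t=14s outcome=F: state=OPEN
  event#9 t=15s outcome=F: state=OPEN
  event#10 t=16s outcome=S: state=OPEN
  event#11 t=18s outcome=S: state=OPEN
  event#12 t=19s outcome=F: state=OPEN
  event#13 t=22s outcome=F: state=OPEN
  event#14 t=24s outcome=F: state=OPEN
  event#15 t=27s outcome=F: state=OPEN
  event#16 t=30s outcome=S: state=CLOSED
  event#17 t=34s outcome=S: state=CLOSED
  event#18 t=37s outcome=S: state=CLOSED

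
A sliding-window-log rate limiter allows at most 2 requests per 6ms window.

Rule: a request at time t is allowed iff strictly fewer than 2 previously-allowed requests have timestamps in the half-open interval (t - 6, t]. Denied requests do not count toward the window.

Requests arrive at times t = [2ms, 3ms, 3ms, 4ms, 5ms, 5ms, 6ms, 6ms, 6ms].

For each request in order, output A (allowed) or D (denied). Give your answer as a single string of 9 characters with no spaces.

Answer: AADDDDDDD

Derivation:
Tracking allowed requests in the window:
  req#1 t=2ms: ALLOW
  req#2 t=3ms: ALLOW
  req#3 t=3ms: DENY
  req#4 t=4ms: DENY
  req#5 t=5ms: DENY
  req#6 t=5ms: DENY
  req#7 t=6ms: DENY
  req#8 t=6ms: DENY
  req#9 t=6ms: DENY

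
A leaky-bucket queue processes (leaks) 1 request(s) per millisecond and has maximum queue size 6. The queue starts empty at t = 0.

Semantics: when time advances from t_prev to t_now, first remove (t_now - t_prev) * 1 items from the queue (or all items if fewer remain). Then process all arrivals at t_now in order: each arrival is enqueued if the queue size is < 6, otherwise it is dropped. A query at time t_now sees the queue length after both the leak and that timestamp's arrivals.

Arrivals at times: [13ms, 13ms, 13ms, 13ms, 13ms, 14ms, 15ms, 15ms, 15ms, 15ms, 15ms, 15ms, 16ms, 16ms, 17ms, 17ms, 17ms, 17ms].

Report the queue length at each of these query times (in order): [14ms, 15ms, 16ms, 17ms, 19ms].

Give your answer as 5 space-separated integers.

Queue lengths at query times:
  query t=14ms: backlog = 5
  query t=15ms: backlog = 6
  query t=16ms: backlog = 6
  query t=17ms: backlog = 6
  query t=19ms: backlog = 4

Answer: 5 6 6 6 4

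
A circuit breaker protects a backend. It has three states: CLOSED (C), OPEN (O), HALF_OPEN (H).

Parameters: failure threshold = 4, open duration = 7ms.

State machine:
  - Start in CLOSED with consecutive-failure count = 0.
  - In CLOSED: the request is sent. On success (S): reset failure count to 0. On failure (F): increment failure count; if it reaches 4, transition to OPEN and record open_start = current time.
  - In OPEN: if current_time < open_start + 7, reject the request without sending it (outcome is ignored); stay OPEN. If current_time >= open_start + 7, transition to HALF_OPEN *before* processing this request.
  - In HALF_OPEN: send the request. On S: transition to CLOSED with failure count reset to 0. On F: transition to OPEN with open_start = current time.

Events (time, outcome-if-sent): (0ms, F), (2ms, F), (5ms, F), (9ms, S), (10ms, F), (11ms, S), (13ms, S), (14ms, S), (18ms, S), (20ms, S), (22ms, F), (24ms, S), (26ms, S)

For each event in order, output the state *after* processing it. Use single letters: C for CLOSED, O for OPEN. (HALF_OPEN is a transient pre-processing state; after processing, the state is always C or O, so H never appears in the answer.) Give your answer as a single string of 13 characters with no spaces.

State after each event:
  event#1 t=0ms outcome=F: state=CLOSED
  event#2 t=2ms outcome=F: state=CLOSED
  event#3 t=5ms outcome=F: state=CLOSED
  event#4 t=9ms outcome=S: state=CLOSED
  event#5 t=10ms outcome=F: state=CLOSED
  event#6 t=11ms outcome=S: state=CLOSED
  event#7 t=13ms outcome=S: state=CLOSED
  event#8 t=14ms outcome=S: state=CLOSED
  event#9 t=18ms outcome=S: state=CLOSED
  event#10 t=20ms outcome=S: state=CLOSED
  event#11 t=22ms outcome=F: state=CLOSED
  event#12 t=24ms outcome=S: state=CLOSED
  event#13 t=26ms outcome=S: state=CLOSED

Answer: CCCCCCCCCCCCC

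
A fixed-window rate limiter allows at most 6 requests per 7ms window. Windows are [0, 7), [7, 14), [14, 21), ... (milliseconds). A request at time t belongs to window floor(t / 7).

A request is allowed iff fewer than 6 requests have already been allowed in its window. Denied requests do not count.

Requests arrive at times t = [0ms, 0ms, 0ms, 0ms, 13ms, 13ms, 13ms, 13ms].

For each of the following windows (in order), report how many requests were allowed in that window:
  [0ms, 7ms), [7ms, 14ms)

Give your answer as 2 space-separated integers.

Answer: 4 4

Derivation:
Processing requests:
  req#1 t=0ms (window 0): ALLOW
  req#2 t=0ms (window 0): ALLOW
  req#3 t=0ms (window 0): ALLOW
  req#4 t=0ms (window 0): ALLOW
  req#5 t=13ms (window 1): ALLOW
  req#6 t=13ms (window 1): ALLOW
  req#7 t=13ms (window 1): ALLOW
  req#8 t=13ms (window 1): ALLOW

Allowed counts by window: 4 4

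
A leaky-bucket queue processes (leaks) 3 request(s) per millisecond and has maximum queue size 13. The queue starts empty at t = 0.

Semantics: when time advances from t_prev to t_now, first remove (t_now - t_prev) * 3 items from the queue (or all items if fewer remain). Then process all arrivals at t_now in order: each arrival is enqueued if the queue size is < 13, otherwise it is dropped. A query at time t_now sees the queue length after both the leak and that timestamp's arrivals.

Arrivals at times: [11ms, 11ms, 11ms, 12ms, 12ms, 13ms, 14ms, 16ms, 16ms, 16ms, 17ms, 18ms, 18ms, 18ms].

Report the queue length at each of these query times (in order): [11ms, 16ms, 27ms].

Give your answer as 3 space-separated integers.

Answer: 3 3 0

Derivation:
Queue lengths at query times:
  query t=11ms: backlog = 3
  query t=16ms: backlog = 3
  query t=27ms: backlog = 0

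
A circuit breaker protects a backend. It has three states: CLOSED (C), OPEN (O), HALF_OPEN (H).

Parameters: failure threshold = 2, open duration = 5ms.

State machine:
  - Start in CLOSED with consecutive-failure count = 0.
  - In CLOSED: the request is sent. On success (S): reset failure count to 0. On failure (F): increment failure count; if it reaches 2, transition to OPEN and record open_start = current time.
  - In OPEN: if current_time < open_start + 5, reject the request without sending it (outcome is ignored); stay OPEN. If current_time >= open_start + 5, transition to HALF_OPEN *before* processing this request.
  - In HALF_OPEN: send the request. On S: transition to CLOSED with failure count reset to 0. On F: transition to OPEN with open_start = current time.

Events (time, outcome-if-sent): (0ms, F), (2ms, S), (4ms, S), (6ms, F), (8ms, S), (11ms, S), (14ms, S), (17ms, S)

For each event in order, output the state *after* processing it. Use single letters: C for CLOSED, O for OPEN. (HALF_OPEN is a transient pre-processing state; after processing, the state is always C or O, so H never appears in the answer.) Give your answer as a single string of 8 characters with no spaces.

Answer: CCCCCCCC

Derivation:
State after each event:
  event#1 t=0ms outcome=F: state=CLOSED
  event#2 t=2ms outcome=S: state=CLOSED
  event#3 t=4ms outcome=S: state=CLOSED
  event#4 t=6ms outcome=F: state=CLOSED
  event#5 t=8ms outcome=S: state=CLOSED
  event#6 t=11ms outcome=S: state=CLOSED
  event#7 t=14ms outcome=S: state=CLOSED
  event#8 t=17ms outcome=S: state=CLOSED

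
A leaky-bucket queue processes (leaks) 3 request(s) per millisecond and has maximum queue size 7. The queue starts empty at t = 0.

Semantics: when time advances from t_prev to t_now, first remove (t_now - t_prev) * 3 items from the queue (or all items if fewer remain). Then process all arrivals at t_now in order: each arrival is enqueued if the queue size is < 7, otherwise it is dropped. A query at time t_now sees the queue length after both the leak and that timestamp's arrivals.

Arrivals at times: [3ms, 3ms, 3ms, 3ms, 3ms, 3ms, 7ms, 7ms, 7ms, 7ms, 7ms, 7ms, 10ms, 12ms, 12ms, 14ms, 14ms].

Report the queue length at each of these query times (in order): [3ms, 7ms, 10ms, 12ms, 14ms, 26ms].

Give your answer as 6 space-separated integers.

Queue lengths at query times:
  query t=3ms: backlog = 6
  query t=7ms: backlog = 6
  query t=10ms: backlog = 1
  query t=12ms: backlog = 2
  query t=14ms: backlog = 2
  query t=26ms: backlog = 0

Answer: 6 6 1 2 2 0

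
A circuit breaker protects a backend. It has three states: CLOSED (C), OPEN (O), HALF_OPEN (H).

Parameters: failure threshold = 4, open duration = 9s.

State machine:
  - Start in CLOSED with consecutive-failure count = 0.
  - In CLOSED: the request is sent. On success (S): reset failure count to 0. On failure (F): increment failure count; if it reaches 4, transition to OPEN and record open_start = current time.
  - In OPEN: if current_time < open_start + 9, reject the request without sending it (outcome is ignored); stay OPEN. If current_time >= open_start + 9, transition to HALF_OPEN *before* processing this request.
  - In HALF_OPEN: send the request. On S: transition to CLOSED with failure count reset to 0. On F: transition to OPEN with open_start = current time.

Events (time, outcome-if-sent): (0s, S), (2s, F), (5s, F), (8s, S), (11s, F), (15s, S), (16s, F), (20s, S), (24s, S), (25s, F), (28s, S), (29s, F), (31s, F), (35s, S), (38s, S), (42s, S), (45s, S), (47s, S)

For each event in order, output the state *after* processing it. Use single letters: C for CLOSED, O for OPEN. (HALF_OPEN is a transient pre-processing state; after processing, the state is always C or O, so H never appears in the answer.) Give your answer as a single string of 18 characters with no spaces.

Answer: CCCCCCCCCCCCCCCCCC

Derivation:
State after each event:
  event#1 t=0s outcome=S: state=CLOSED
  event#2 t=2s outcome=F: state=CLOSED
  event#3 t=5s outcome=F: state=CLOSED
  event#4 t=8s outcome=S: state=CLOSED
  event#5 t=11s outcome=F: state=CLOSED
  event#6 t=15s outcome=S: state=CLOSED
  event#7 t=16s outcome=F: state=CLOSED
  event#8 t=20s outcome=S: state=CLOSED
  event#9 t=24s outcome=S: state=CLOSED
  event#10 t=25s outcome=F: state=CLOSED
  event#11 t=28s outcome=S: state=CLOSED
  event#12 t=29s outcome=F: state=CLOSED
  event#13 t=31s outcome=F: state=CLOSED
  event#14 t=35s outcome=S: state=CLOSED
  event#15 t=38s outcome=S: state=CLOSED
  event#16 t=42s outcome=S: state=CLOSED
  event#17 t=45s outcome=S: state=CLOSED
  event#18 t=47s outcome=S: state=CLOSED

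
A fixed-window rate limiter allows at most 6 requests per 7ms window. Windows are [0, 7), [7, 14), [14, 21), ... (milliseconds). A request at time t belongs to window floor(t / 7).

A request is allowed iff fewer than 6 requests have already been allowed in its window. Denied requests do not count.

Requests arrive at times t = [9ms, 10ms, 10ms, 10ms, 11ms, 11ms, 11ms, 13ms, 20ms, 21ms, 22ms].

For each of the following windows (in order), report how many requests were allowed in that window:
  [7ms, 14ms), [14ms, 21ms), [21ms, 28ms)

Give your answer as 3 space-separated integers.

Processing requests:
  req#1 t=9ms (window 1): ALLOW
  req#2 t=10ms (window 1): ALLOW
  req#3 t=10ms (window 1): ALLOW
  req#4 t=10ms (window 1): ALLOW
  req#5 t=11ms (window 1): ALLOW
  req#6 t=11ms (window 1): ALLOW
  req#7 t=11ms (window 1): DENY
  req#8 t=13ms (window 1): DENY
  req#9 t=20ms (window 2): ALLOW
  req#10 t=21ms (window 3): ALLOW
  req#11 t=22ms (window 3): ALLOW

Allowed counts by window: 6 1 2

Answer: 6 1 2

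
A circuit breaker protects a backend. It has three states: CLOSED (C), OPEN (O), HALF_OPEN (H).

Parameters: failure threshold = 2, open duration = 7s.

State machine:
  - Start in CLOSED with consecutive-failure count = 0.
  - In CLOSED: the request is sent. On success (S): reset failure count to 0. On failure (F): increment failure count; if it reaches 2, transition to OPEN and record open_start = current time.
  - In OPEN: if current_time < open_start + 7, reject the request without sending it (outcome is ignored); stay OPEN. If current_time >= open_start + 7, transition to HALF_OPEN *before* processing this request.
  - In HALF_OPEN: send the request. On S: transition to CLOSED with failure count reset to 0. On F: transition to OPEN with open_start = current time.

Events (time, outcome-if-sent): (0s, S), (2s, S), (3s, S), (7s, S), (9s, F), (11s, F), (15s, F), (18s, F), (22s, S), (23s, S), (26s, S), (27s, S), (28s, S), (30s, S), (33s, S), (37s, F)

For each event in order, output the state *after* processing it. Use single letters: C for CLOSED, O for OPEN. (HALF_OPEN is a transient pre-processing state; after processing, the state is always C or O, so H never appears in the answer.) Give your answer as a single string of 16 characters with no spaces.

State after each event:
  event#1 t=0s outcome=S: state=CLOSED
  event#2 t=2s outcome=S: state=CLOSED
  event#3 t=3s outcome=S: state=CLOSED
  event#4 t=7s outcome=S: state=CLOSED
  event#5 t=9s outcome=F: state=CLOSED
  event#6 t=11s outcome=F: state=OPEN
  event#7 t=15s outcome=F: state=OPEN
  event#8 t=18s outcome=F: state=OPEN
  event#9 t=22s outcome=S: state=OPEN
  event#10 t=23s outcome=S: state=OPEN
  event#11 t=26s outcome=S: state=CLOSED
  event#12 t=27s outcome=S: state=CLOSED
  event#13 t=28s outcome=S: state=CLOSED
  event#14 t=30s outcome=S: state=CLOSED
  event#15 t=33s outcome=S: state=CLOSED
  event#16 t=37s outcome=F: state=CLOSED

Answer: CCCCCOOOOOCCCCCC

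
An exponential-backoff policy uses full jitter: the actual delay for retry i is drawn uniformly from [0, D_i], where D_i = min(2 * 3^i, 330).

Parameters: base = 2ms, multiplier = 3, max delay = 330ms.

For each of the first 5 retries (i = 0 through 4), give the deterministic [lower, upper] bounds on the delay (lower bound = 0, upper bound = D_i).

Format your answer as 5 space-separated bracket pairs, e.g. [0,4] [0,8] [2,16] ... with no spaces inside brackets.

Computing bounds per retry:
  i=0: D_i=min(2*3^0,330)=2, bounds=[0,2]
  i=1: D_i=min(2*3^1,330)=6, bounds=[0,6]
  i=2: D_i=min(2*3^2,330)=18, bounds=[0,18]
  i=3: D_i=min(2*3^3,330)=54, bounds=[0,54]
  i=4: D_i=min(2*3^4,330)=162, bounds=[0,162]

Answer: [0,2] [0,6] [0,18] [0,54] [0,162]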